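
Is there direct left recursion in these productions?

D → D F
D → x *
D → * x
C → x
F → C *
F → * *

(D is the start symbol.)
Yes, D is left-recursive

Direct left recursion occurs when N → N α for some non-terminal N (the right-hand side begins with the left-hand side itself).

D → D F: LEFT RECURSIVE (starts with D)
D → x *: starts with x
D → * x: starts with '*'
C → x: starts with x
F → C *: starts with C
F → * *: starts with '*'

The grammar has direct left recursion on: D.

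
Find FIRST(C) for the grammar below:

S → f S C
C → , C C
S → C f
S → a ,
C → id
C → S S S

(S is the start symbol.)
FIRST sets of the other non-terminals involved (by the same procedure, iterated to a fixed point):
  FIRST(S) = { ',', 'a', 'f', 'id' }

From C → , C C:
  - ',' is a terminal: add ',' and stop
From C → id:
  - id is a terminal: add 'id' and stop
From C → S S S:
  - S is a non-terminal: add FIRST(S) \ {ε} = { ',', 'a', 'f', 'id' }
    S is not nullable, so stop

Collecting: FIRST(C) = { ',', 'a', 'f', 'id' }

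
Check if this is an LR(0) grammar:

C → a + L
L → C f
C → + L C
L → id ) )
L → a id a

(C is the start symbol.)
A grammar is LR(0) if no state in the canonical LR(0) collection has:
  - both a shift item (dot before a terminal) and a complete item (shift-reduce conflict), or
  - two or more complete items (reduce-reduce conflict; the accept item [C' → C .] counts as a complete item here).

Augment with C' → C and build the canonical LR(0) collection (I0 = CLOSURE({[C' → . C]}), then GOTO on every symbol after a dot until no new states appear). It has 16 states:
  I0: { [C → . + L C], [C → . a + L], [C' → . C] }  — shift
  I1: { [C → + . L C], [C → . + L C], [C → . a + L], [L → . C f], [L → . a id a], [L → . id ) )] }  — shift
  I2: { [C' → C .] }  — accept
  I3: { [C → a . + L] }  — shift
  I4: { [C → . + L C], [C → . a + L], [C → a + . L], [L → . C f], [L → . a id a], [L → . id ) )] }  — shift
  I5: { [L → C . f] }  — shift
  I6: { [C → a + L .] }  — reduce
  I7: { [C → a . + L], [L → a . id a] }  — shift
  I8: { [L → id . ) )] }  — shift
  I9: { [L → id ) . )] }  — shift
  I10: { [L → id ) ) .] }  — reduce
  I11: { [L → a id . a] }  — shift
  I12: { [L → a id a .] }  — reduce
  I13: { [L → C f .] }  — reduce
  I14: { [C → + L . C], [C → . + L C], [C → . a + L] }  — shift
  I15: { [C → + L C .] }  — reduce

Every state is either a pure shift/goto state or contains exactly one complete item and nothing to shift — no conflicts. The grammar is LR(0).

Answer: Yes, the grammar is LR(0)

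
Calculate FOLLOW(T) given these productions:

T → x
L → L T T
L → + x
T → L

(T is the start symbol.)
{ $, '+', 'x' }

To compute FOLLOW(T), find every occurrence of T on a right-hand side N → α T β: add FIRST(β) \ {ε}, and if β is empty or nullable also add FOLLOW(N). Iterate to a fixed point.

T is the start symbol, so $ ∈ FOLLOW(T).
In L → L T T: T is followed by T, add FIRST(T) \ {ε} = { '+', 'x' }
In L → L T T: T is at the end, add FOLLOW(L)

The FOLLOW sets referred to above (computed the same way, to a fixed point):
  FOLLOW(L) = { $, '+', 'x' }

Taking the union: FOLLOW(T) = { $, '+', 'x' }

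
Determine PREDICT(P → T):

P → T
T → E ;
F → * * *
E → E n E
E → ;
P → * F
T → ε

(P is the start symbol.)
PREDICT(P → T) = (FIRST(RHS) \ {ε}) ∪ (FOLLOW(P) if ε ∈ FIRST(RHS), i.e. RHS ⇒* ε)
FIRST(T) = { ';', ε }
FIRST(T) = { ';', ε }
ε ∈ FIRST(T) (the right-hand side is nullable), so add FOLLOW(P) = { $ }
PREDICT(P → T) = { $, ';' }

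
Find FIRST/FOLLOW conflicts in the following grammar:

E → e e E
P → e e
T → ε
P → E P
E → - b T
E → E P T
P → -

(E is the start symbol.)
Nullable non-terminals: T.
T has a nullable alternative but only one production, so nothing to check.

E, P have no nullable alternative, so no FIRST/FOLLOW check is needed there.

No FIRST/FOLLOW conflicts found.

Answer: No FIRST/FOLLOW conflicts.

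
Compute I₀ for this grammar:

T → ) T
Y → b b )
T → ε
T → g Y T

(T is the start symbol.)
First, augment the grammar with T' → T
I₀ = CLOSURE({ [T' → . T] }):
  [T' → . T] has the dot before T: add [T → . ) T], [T → .], [T → . g Y T]
No further items can be added.

I₀ = { [T → . ) T], [T → . g Y T], [T → .], [T' → . T] }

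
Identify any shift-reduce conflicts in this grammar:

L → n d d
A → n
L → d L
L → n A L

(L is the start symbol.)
No shift-reduce conflicts

Augment with L' → L and build the canonical LR(0) collection (I0 = CLOSURE({[L' → . L]}), then GOTO on every symbol after a dot until no new states appear). It has 10 states:
  I0: { [L → . d L], [L → . n A L], [L → . n d d], [L' → . L] }  — shift
  I1: { [L' → L .] }  — accept
  I2: { [L → . d L], [L → . n A L], [L → . n d d], [L → d . L] }  — shift
  I3: { [A → . n], [L → n . A L], [L → n . d d] }  — shift
  I4: { [L → . d L], [L → . n A L], [L → . n d d], [L → n A . L] }  — shift
  I5: { [L → n d . d] }  — shift
  I6: { [A → n .] }  — reduce
  I7: { [L → n d d .] }  — reduce
  I8: { [L → n A L .] }  — reduce
  I9: { [L → d L .] }  — reduce

No state contains both a complete item and a shift item.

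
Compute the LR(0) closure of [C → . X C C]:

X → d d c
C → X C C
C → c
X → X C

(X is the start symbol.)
To compute CLOSURE, for each item [A → α.Bβ] where B is a non-terminal, add [B → .γ] for all productions B → γ; repeat for the newly added items until nothing changes.

Start with: [C → . X C C]
  [C → . X C C] has the dot before X: add [X → . d d c], [X → . X C]
No further items can be added.

CLOSURE = { [C → . X C C], [X → . X C], [X → . d d c] }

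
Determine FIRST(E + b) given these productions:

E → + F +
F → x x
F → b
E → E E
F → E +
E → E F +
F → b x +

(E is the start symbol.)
{ '+' }

FIRST sets of the non-terminals involved (from the grammar, by fixed-point iteration):
  FIRST(E) = { '+' }

To compute FIRST(E + b), process the symbols left to right:
Symbol E is a non-terminal. Add FIRST(E) \ {ε} = { '+' }
E is not nullable (ε ∉ FIRST(E)), so stop here.
FIRST(E + b) = { '+' }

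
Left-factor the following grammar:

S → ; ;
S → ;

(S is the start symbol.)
S → ; S'
S' → ;
S' → ε

Left-factoring transforms A → αβ₁ | αβ₂ into A → αA' and A' → β₁ | β₂
(α is the longest common prefix among the alternatives). Repeat until
no nonterminal has two alternatives with a common prefix.

Round 1: S has alternatives sharing prefix ';'. Introduce S': S → ; S'
  Add: S' → ;
  Add: S' → ε

No remaining common prefixes — done.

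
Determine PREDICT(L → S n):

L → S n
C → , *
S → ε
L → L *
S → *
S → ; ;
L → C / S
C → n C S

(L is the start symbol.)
PREDICT(L → S n) = (FIRST(RHS) \ {ε}) ∪ (FOLLOW(L) if ε ∈ FIRST(RHS), i.e. RHS ⇒* ε)
FIRST(S) = { '*', ';', ε }
FIRST(S n) = { '*', ';', 'n' }
ε ∉ FIRST(S n), so FOLLOW(L) is not added.
PREDICT(L → S n) = { '*', ';', 'n' }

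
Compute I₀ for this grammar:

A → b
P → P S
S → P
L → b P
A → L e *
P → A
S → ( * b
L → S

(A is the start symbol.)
First, augment the grammar with A' → A
I₀ = CLOSURE({ [A' → . A] }):
  [A' → . A] has the dot before A: add [A → . b], [A → . L e *]
  [A → . L e *] has the dot before L: add [L → . b P], [L → . S]
  [L → . S] has the dot before S: add [S → . P], [S → . ( * b]
  [S → . P] has the dot before P: add [P → . P S], [P → . A]
No further items can be added.

I₀ = { [A → . L e *], [A → . b], [A' → . A], [L → . S], [L → . b P], [P → . A], [P → . P S], [S → . ( * b], [S → . P] }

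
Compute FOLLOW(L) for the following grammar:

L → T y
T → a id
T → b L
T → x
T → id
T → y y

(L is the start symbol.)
{ $, 'y' }

To compute FOLLOW(L), find every occurrence of L on a right-hand side N → α L β: add FIRST(β) \ {ε}, and if β is empty or nullable also add FOLLOW(N). Iterate to a fixed point.

L is the start symbol, so $ ∈ FOLLOW(L).
In T → b L: L is at the end, add FOLLOW(T)

The FOLLOW sets referred to above (computed the same way, to a fixed point):
  FOLLOW(T) = { 'y' }

Taking the union: FOLLOW(L) = { $, 'y' }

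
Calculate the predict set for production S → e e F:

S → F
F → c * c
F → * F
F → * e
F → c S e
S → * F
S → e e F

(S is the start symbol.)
{ 'e' }

PREDICT(S → e e F) = (FIRST(RHS) \ {ε}) ∪ (FOLLOW(S) if ε ∈ FIRST(RHS), i.e. RHS ⇒* ε)
FIRST(e e F) = { 'e' }
ε ∉ FIRST(e e F), so FOLLOW(S) is not added.
PREDICT(S → e e F) = { 'e' }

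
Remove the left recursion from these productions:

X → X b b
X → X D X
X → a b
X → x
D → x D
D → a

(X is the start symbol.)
X is directly left-recursive. The standard transformation for
  A → A α₁ | ... | A α_m | β₁ | ... | β_n
is
  A  → β₁ A' | ... | β_n A'
  A' → α₁ A' | ... | α_m A' | ε

X → a b becomes X → a b X'
X → x becomes X → x X'
X → X b b becomes X' → b b X'
X → X D X becomes X' → D X X'
Add X' → ε

Productions for other non-terminals are unchanged:
  D → x D
  D → a

Resulting grammar:
X → a b X'
X → x X'
X' → b b X'
X' → D X X'
X' → ε
D → x D
D → a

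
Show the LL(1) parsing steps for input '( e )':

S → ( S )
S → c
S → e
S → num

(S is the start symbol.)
Stack is shown with the top on the left.

Stack    Input    Action
------------------------
S $      ( e ) $  output S → ( S )
( S ) $  ( e ) $  match '('
S ) $    e ) $    output S → e
e ) $    e ) $    match 'e'
) $      ) $      match ')'
$        $        accept

The string is accepted.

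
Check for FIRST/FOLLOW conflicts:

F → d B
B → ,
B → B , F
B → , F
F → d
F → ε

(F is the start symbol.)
Nullable non-terminals: F.

F: nullable alternative(s) F → ε; FOLLOW(F) = { $, ',' }
  F → d B: FIRST \ {ε} = { 'd' } — disjoint from FOLLOW(F)
  F → d: FIRST \ {ε} = { 'd' } — disjoint from FOLLOW(F)
  F → ε: FIRST \ {ε} = { } — this is the only nullable alternative, skip

B has no nullable alternative, so no FIRST/FOLLOW check is needed there.

No FIRST/FOLLOW conflicts found.

Answer: No FIRST/FOLLOW conflicts.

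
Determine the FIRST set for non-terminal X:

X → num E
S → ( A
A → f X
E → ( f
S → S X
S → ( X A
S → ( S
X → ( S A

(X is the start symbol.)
{ '(', 'num' }

To compute FIRST(X), examine every production with X on the left-hand side, reading each right-hand side left to right until a non-nullable symbol is reached.

From X → num E:
  - num is a terminal: add 'num' and stop
From X → ( S A:
  - '(' is a terminal: add '(' and stop

Collecting: FIRST(X) = { '(', 'num' }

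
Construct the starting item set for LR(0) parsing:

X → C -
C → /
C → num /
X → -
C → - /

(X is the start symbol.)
{ [C → . - /], [C → . /], [C → . num /], [X → . -], [X → . C -], [X' → . X] }

First, augment the grammar with X' → X
I₀ = CLOSURE({ [X' → . X] }):
  [X' → . X] has the dot before X: add [X → . C -], [X → . -]
  [X → . C -] has the dot before C: add [C → . /], [C → . num /], [C → . - /]
No further items can be added.

I₀ = { [C → . - /], [C → . /], [C → . num /], [X → . -], [X → . C -], [X' → . X] }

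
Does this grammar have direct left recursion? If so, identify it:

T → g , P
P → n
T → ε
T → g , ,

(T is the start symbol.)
T → g , P: starts with g
P → n: starts with n
T → ε: starts with ε
T → g , ,: starts with g

No direct left recursion found.

Answer: No direct left recursion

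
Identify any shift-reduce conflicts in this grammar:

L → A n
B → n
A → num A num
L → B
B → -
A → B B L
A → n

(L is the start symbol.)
A shift-reduce conflict occurs when an LR(0) state has both:
  - a complete (reduce) item [A → α .] (dot at the end), and
  - a shift item [B → β . c γ] (dot before a terminal).

Augment with L' → L and build the canonical LR(0) collection (I0 = CLOSURE({[L' → . L]}), then GOTO on every symbol after a dot until no new states appear). It has 14 states:
  I0: { [A → . B B L], [A → . n], [A → . num A num], [B → . -], [B → . n], [L → . A n], [L → . B], [L' → . L] }  — shift
  I1: { [B → - .] }  — reduce
  I2: { [L → A . n] }  — shift
  I3: { [A → B . B L], [B → . -], [B → . n], [L → B .] }  — shift, reduce
  I4: { [L' → L .] }  — accept
  I5: { [A → n .], [B → n .] }  — 2 reduces
  I6: { [A → . B B L], [A → . n], [A → . num A num], [A → num . A num], [B → . -], [B → . n] }  — shift
  I7: { [A → num A . num] }  — shift
  I8: { [A → B . B L], [B → . -], [B → . n] }  — shift
  I9: { [A → . B B L], [A → . n], [A → . num A num], [A → B B . L], [B → . -], [B → . n], [L → . A n], [L → . B] }  — shift
  I10: { [B → n .] }  — reduce
  I11: { [A → B B L .] }  — reduce
  I12: { [A → num A num .] }  — reduce
  I13: { [L → A n .] }  — reduce

I3 contains reduce item [L → B .] and shift items [B → . -], [B → . n] — shift-reduce conflict.

Answer: Yes — I3: [L → B .] vs [B → . -]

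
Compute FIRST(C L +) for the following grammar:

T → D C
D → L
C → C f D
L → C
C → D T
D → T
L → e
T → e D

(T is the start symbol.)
{ 'e' }

FIRST sets of the non-terminals involved (from the grammar, by fixed-point iteration):
  FIRST(C) = { 'e' }

To compute FIRST(C L +), process the symbols left to right:
Symbol C is a non-terminal. Add FIRST(C) \ {ε} = { 'e' }
C is not nullable (ε ∉ FIRST(C)), so stop here.
FIRST(C L +) = { 'e' }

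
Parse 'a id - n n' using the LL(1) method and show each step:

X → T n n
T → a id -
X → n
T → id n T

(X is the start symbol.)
LL(1) parsing maintains a stack (initially the start symbol over $) and the input. At each step: if the stack top is a terminal, match it against the current input token; if it is a non-terminal N, replace it with the RHS of M[N, lookahead] (the unique production whose predict set contains the lookahead).

Stack is shown with the top on the left.

Stack         Input         Action
----------------------------------
X $           a id - n n $  output X → T n n
T n n $       a id - n n $  output T → a id -
a id - n n $  a id - n n $  match 'a'
id - n n $    id - n n $    match 'id'
- n n $       - n n $       match '-'
n n $         n n $         match 'n'
n $           n $           match 'n'
$             $             accept

The string is accepted.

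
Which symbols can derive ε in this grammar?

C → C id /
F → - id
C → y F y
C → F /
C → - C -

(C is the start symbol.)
A non-terminal is nullable if it can derive ε (the empty string): either it has an ε-production, or it has a production whose right-hand side consists entirely of nullable non-terminals.

There are no ε-productions, so no non-terminal can derive ε.
No non-terminals are nullable.

Answer: None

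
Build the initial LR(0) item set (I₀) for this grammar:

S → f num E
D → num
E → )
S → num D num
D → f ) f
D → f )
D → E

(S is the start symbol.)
{ [S → . f num E], [S → . num D num], [S' → . S] }

First, augment the grammar with S' → S
I₀ = CLOSURE({ [S' → . S] }):
  [S' → . S] has the dot before S: add [S → . f num E], [S → . num D num]
No further items can be added.

I₀ = { [S → . f num E], [S → . num D num], [S' → . S] }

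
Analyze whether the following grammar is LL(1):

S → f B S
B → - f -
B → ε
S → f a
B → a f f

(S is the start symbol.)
A grammar is LL(1) if for each non-terminal N with multiple productions, the predict sets of those productions are pairwise disjoint, where PREDICT(N → α) = (FIRST(α) \ {ε}) ∪ (FOLLOW(N) if α ⇒* ε).

Relevant sets:
  FOLLOW(B) = { 'f' }

For S:
  PREDICT(S → f B S) = { 'f' }
  PREDICT(S → f a) = { 'f' }
For B:
  PREDICT(B → '-' f '-') = { '-' }
  PREDICT(B → ε) = { 'f' }
  PREDICT(B → a f f) = { 'a' }

Conflict found: Predict set conflict for S: { 'f' }
The grammar is NOT LL(1).

Answer: No. Predict set conflict for S: { 'f' }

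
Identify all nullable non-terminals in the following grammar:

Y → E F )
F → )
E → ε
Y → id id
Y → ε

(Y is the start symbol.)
A non-terminal is nullable if it can derive ε (the empty string): either it has an ε-production, or it has a production whose right-hand side consists entirely of nullable non-terminals.

ε-productions: E → ε, Y → ε
So E, Y are immediately nullable.
No further non-terminal can be added: every production for the remaining non-terminals contains a terminal or a non-nullable non-terminal.
Nullable = { 'E', 'Y' }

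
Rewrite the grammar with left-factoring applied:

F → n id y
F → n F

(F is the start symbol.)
F → n F'
F' → id y
F' → F

Left-factoring transforms A → αβ₁ | αβ₂ into A → αA' and A' → β₁ | β₂
(α is the longest common prefix among the alternatives). Repeat until
no nonterminal has two alternatives with a common prefix.

Round 1: F has alternatives sharing prefix 'n'. Introduce F': F → n F'
  Add: F' → id y
  Add: F' → F

No remaining common prefixes — done.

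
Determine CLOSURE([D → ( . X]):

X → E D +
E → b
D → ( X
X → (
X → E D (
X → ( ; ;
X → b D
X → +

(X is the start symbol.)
{ [D → ( . X], [E → . b], [X → . ( ; ;], [X → . (], [X → . +], [X → . E D (], [X → . E D +], [X → . b D] }

Start with: [D → ( . X]
  [D → ( . X] has the dot before X: add [X → . E D +], [X → . (], [X → . E D (], [X → . ( ; ;], [X → . b D], [X → . +]
  [X → . E D +] has the dot before E: add [E → . b]
No further items can be added.

CLOSURE = { [D → ( . X], [E → . b], [X → . ( ; ;], [X → . (], [X → . +], [X → . E D (], [X → . E D +], [X → . b D] }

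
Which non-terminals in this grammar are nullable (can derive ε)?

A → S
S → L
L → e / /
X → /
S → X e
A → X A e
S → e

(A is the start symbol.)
A non-terminal is nullable if it can derive ε (the empty string): either it has an ε-production, or it has a production whose right-hand side consists entirely of nullable non-terminals.

There are no ε-productions, so no non-terminal can derive ε.
No non-terminals are nullable.

Answer: None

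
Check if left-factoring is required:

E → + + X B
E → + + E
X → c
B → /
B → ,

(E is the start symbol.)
Left-factoring is needed when two productions for the same non-terminal
share a common prefix on the right-hand side.

Productions for E:
  E → + + X B
  E → + + E
Productions for B:
  B → /
  B → ,

Found common prefix '+ +' in productions for E

Answer: Yes, E has productions with common prefix '+ +'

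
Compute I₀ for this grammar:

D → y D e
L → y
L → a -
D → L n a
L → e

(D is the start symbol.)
First, augment the grammar with D' → D
I₀ = CLOSURE({ [D' → . D] }):
  [D' → . D] has the dot before D: add [D → . y D e], [D → . L n a]
  [D → . L n a] has the dot before L: add [L → . y], [L → . a -], [L → . e]
No further items can be added.

I₀ = { [D → . L n a], [D → . y D e], [D' → . D], [L → . a -], [L → . e], [L → . y] }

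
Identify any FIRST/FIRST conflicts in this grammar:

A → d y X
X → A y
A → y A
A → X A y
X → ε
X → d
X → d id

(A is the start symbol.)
FIRST sets of the non-terminals at (or reachable through a nullable prefix from) the front of some alternative:
  FIRST(X) = { 'd', 'y', ε }
  FIRST(A) = { 'd', 'y' }

Productions for A:
  A → d y X: FIRST = { 'd' }
  A → y A: FIRST = { 'y' }
  A → X A y: FIRST = { 'd', 'y' }
Productions for X:
  X → A y: FIRST = { 'd', 'y' }
  X → ε: FIRST = { ε }
  X → d: FIRST = { 'd' }
  X → d id: FIRST = { 'd' }

Conflict for A: A → d y X and A → X A y
  Overlap: { 'd' }
Conflict for A: A → y A and A → X A y
  Overlap: { 'y' }
Conflict for X: X → A y and X → d
  Overlap: { 'd' }
Conflict for X: X → A y and X → d id
  Overlap: { 'd' }
Conflict for X: X → d and X → d id
  Overlap: { 'd' }

Answer: Yes. A → d y X / A → X A y on { 'd' }; A → y A / A → X A y on { 'y' }; X → A y / X → d on { 'd' }; X → A y / X → d id on { 'd' }; X → d / X → d id on { 'd' }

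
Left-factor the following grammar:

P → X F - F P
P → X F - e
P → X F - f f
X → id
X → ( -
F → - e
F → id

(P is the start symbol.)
Left-factoring transforms A → αβ₁ | αβ₂ into A → αA' and A' → β₁ | β₂
(α is the longest common prefix among the alternatives). Repeat until
no nonterminal has two alternatives with a common prefix.

Round 1: P has alternatives sharing prefix 'X F -'. Introduce P': P → X F - P'
  Add: P' → F P
  Add: P' → e
  Add: P' → f f

No remaining common prefixes — done.

Resulting grammar:
P → X F - P'
P' → F P
P' → e
P' → f f
X → id
X → ( -
F → - e
F → id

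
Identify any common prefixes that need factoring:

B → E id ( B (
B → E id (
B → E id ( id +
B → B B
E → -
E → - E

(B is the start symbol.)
Left-factoring is needed when two productions for the same non-terminal
share a common prefix on the right-hand side.

Productions for B:
  B → E id ( B (
  B → E id (
  B → E id ( id +
  B → B B
Productions for E:
  E → -
  E → - E

Found common prefix 'E id (' in productions for B
Found common prefix '-' in productions for E

Answer: Yes, B has productions with common prefix 'E id ('; E has productions with common prefix '-'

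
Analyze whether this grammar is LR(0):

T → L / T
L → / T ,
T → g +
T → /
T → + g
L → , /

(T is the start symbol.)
No. Shift-reduce conflict between [T → / .] and [L → . , /]

A grammar is LR(0) if no state in the canonical LR(0) collection has:
  - both a shift item (dot before a terminal) and a complete item (shift-reduce conflict), or
  - two or more complete items (reduce-reduce conflict; the accept item [T' → T .] counts as a complete item here).

Augment with T' → T and build the canonical LR(0) collection (I0 = CLOSURE({[T' → . T]}), then GOTO on every symbol after a dot until no new states appear). It has 14 states:
  I0: { [L → . , /], [L → . / T ,], [T → . + g], [T → . /], [T → . L / T], [T → . g +], [T' → . T] }  — shift
  I1: { [T → + . g] }  — shift
  I2: { [L → , . /] }  — shift
  I3: { [L → . , /], [L → . / T ,], [L → / . T ,], [T → . + g], [T → . /], [T → . L / T], [T → . g +], [T → / .] }  — shift, reduce
  I4: { [T → L . / T] }  — shift
  I5: { [T' → T .] }  — accept
  I6: { [T → g . +] }  — shift
  I7: { [T → g + .] }  — reduce
  I8: { [L → . , /], [L → . / T ,], [T → . + g], [T → . /], [T → . L / T], [T → . g +], [T → L / . T] }  — shift
  I9: { [T → L / T .] }  — reduce
  I10: { [L → / T . ,] }  — shift
  I11: { [L → / T , .] }  — reduce
  I12: { [L → , / .] }  — reduce
  I13: { [T → + g .] }  — reduce

Conflict in state I3:
  Shift-reduce conflict between [T → / .] and [L → . , /]
So the grammar is NOT LR(0).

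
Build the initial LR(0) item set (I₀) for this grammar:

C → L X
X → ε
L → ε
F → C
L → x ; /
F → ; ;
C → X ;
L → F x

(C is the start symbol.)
{ [C → . L X], [C → . X ;], [C' → . C], [F → . ; ;], [F → . C], [L → . F x], [L → . x ; /], [L → .], [X → .] }

First, augment the grammar with C' → C
I₀ = CLOSURE({ [C' → . C] }):
  [C' → . C] has the dot before C: add [C → . L X], [C → . X ;]
  [C → . L X] has the dot before L: add [L → .], [L → . x ; /], [L → . F x]
  [C → . X ;] has the dot before X: add [X → .]
  [L → . F x] has the dot before F: add [F → . C], [F → . ; ;]
No further items can be added.

I₀ = { [C → . L X], [C → . X ;], [C' → . C], [F → . ; ;], [F → . C], [L → . F x], [L → . x ; /], [L → .], [X → .] }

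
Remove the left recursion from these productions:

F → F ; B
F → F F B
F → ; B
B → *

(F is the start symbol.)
F is directly left-recursive. The standard transformation for
  A → A α₁ | ... | A α_m | β₁ | ... | β_n
is
  A  → β₁ A' | ... | β_n A'
  A' → α₁ A' | ... | α_m A' | ε

F → ; B becomes F → ; B F'
F → F ; B becomes F' → ; B F'
F → F F B becomes F' → F B F'
Add F' → ε

Productions for other non-terminals are unchanged:
  B → *

Resulting grammar:
F → ; B F'
F' → ; B F'
F' → F B F'
F' → ε
B → *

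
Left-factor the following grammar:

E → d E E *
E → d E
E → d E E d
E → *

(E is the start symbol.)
E → d E E'
E' → E E''
E'' → *
E'' → d
E' → ε
E → *

Left-factoring transforms A → αβ₁ | αβ₂ into A → αA' and A' → β₁ | β₂
(α is the longest common prefix among the alternatives). Repeat until
no nonterminal has two alternatives with a common prefix.

Round 1: E has alternatives sharing prefix 'd E'. Introduce E': E → d E E'
  Add: E' → E *
  Add: E' → ε
  Add: E' → E d

Round 2: E' has alternatives sharing prefix 'E'. Introduce E'': E' → E E''
  Add: E'' → *
  Add: E'' → d

No remaining common prefixes — done.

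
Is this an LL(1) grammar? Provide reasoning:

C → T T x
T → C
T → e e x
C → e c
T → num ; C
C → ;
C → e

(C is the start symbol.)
No. Predict set conflict for C: { 'e' }

Relevant sets:
  FIRST(T) = { ';', 'e', 'num' }
  FIRST(C) = { ';', 'e', 'num' }

For C:
  PREDICT(C → T T x) = { ';', 'e', 'num' }
  PREDICT(C → e c) = { 'e' }
  PREDICT(C → ';') = { ';' }
  PREDICT(C → e) = { 'e' }
For T:
  PREDICT(T → C) = { ';', 'e', 'num' }
  PREDICT(T → e e x) = { 'e' }
  PREDICT(T → num ';' C) = { 'num' }

Conflict found: Predict set conflict for C: { 'e' }
The grammar is NOT LL(1).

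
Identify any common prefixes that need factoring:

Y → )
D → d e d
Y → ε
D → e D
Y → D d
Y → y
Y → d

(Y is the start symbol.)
No, left-factoring is not needed

Left-factoring is needed when two productions for the same non-terminal
share a common prefix on the right-hand side.

Productions for Y:
  Y → )
  Y → ε
  Y → D d
  Y → y
  Y → d
Productions for D:
  D → d e d
  D → e D

No common prefixes found.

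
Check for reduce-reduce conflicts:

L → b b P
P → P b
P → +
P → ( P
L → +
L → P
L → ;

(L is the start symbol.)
Augment with L' → L and build the canonical LR(0) collection (I0 = CLOSURE({[L' → . L]}), then GOTO on every symbol after a dot until no new states appear). It has 12 states:
  I0: { [L → . +], [L → . ;], [L → . P], [L → . b b P], [L' → . L], [P → . ( P], [P → . +], [P → . P b] }  — shift
  I1: { [P → ( . P], [P → . ( P], [P → . +], [P → . P b] }  — shift
  I2: { [L → + .], [P → + .] }  — 2 reduces
  I3: { [L → ; .] }  — reduce
  I4: { [L' → L .] }  — accept
  I5: { [L → P .], [P → P . b] }  — shift, reduce
  I6: { [L → b . b P] }  — shift
  I7: { [L → b b . P], [P → . ( P], [P → . +], [P → . P b] }  — shift
  I8: { [P → + .] }  — reduce
  I9: { [L → b b P .], [P → P . b] }  — shift, reduce
  I10: { [P → P b .] }  — reduce
  I11: { [P → ( P .], [P → P . b] }  — shift, reduce

I2 contains complete items [L → + .], [P → + .] — reduce-reduce conflict.

Answer: Yes — I2: [L → + .] vs [P → + .]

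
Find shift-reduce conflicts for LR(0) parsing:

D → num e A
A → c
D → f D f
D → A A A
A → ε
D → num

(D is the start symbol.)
Yes — I0: [A → .] vs [A → . c]; I1: [A → .] vs [A → . c]; I4: [A → .] vs [A → . c]; I5: [D → num .] vs [D → num . e A]; I6: [A → .] vs [A → . c]; I10: [A → .] vs [A → . c]

A shift-reduce conflict occurs when an LR(0) state has both:
  - a complete (reduce) item [A → α .] (dot at the end), and
  - a shift item [B → β . c γ] (dot before a terminal).

Augment with D' → D and build the canonical LR(0) collection (I0 = CLOSURE({[D' → . D]}), then GOTO on every symbol after a dot until no new states appear). It has 12 states:
  I0: { [A → . c], [A → .], [D → . A A A], [D → . f D f], [D → . num e A], [D → . num], [D' → . D] }  — shift, reduce
  I1: { [A → . c], [A → .], [D → A . A A] }  — shift, reduce
  I2: { [D' → D .] }  — accept
  I3: { [A → c .] }  — reduce
  I4: { [A → . c], [A → .], [D → . A A A], [D → . f D f], [D → . num e A], [D → . num], [D → f . D f] }  — shift, reduce
  I5: { [D → num . e A], [D → num .] }  — shift, reduce
  I6: { [A → . c], [A → .], [D → num e . A] }  — shift, reduce
  I7: { [D → num e A .] }  — reduce
  I8: { [D → f D . f] }  — shift
  I9: { [D → f D f .] }  — reduce
  I10: { [A → . c], [A → .], [D → A A . A] }  — shift, reduce
  I11: { [D → A A A .] }  — reduce

I0 contains reduce item [A → .] and shift items [A → . c], [D → . f D f], [D → . num], [D → . num e A] — shift-reduce conflict.
I1 contains reduce item [A → .] and shift item [A → . c] — shift-reduce conflict.
I4 contains reduce item [A → .] and shift items [A → . c], [D → . f D f], [D → . num], [D → . num e A] — shift-reduce conflict.
I5 contains reduce item [D → num .] and shift item [D → num . e A] — shift-reduce conflict.
I6 contains reduce item [A → .] and shift item [A → . c] — shift-reduce conflict.
I10 contains reduce item [A → .] and shift item [A → . c] — shift-reduce conflict.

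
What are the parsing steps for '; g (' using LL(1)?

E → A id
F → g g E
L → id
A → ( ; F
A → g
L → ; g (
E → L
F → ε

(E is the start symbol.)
LL(1) parsing maintains a stack (initially the start symbol over $) and the input. At each step: if the stack top is a terminal, match it against the current input token; if it is a non-terminal N, replace it with the RHS of M[N, lookahead] (the unique production whose predict set contains the lookahead).

Stack is shown with the top on the left.

Stack    Input    Action
------------------------
E $      ; g ( $  output E → L
L $      ; g ( $  output L → ; g (
; g ( $  ; g ( $  match ';'
g ( $    g ( $    match 'g'
( $      ( $      match '('
$        $        accept

The string is accepted.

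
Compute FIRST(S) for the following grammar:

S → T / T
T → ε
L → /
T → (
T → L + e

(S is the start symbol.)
To compute FIRST(S), examine every production with S on the left-hand side, reading each right-hand side left to right until a non-nullable symbol is reached.

FIRST sets of the other non-terminals involved (by the same procedure, iterated to a fixed point):
  FIRST(T) = { '(', '/', ε }

From S → T / T:
  - T is a non-terminal: add FIRST(T) \ {ε} = { '(', '/' }
    T is nullable, so continue to the next symbol
  - '/' is a terminal: add '/' and stop

Collecting: FIRST(S) = { '(', '/' }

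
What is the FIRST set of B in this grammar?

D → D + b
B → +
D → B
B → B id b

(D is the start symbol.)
To compute FIRST(B), examine every production with B on the left-hand side, reading each right-hand side left to right until a non-nullable symbol is reached.

From B → +:
  - '+' is a terminal: add '+' and stop
From B → B id b:
  - B is the symbol being defined: contributes nothing new
    B is not nullable, so stop

Collecting: FIRST(B) = { '+' }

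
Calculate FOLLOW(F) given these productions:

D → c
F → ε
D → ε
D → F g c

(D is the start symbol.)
In D → F g c: F is followed by g c, add FIRST(g c) \ {ε} = { 'g' }

Taking the union: FOLLOW(F) = { 'g' }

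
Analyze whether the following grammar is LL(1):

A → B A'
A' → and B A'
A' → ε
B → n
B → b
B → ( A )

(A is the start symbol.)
A grammar is LL(1) if for each non-terminal N with multiple productions, the predict sets of those productions are pairwise disjoint, where PREDICT(N → α) = (FIRST(α) \ {ε}) ∪ (FOLLOW(N) if α ⇒* ε).

Relevant sets:
  FOLLOW(A') = { $, ')' }

For A':
  PREDICT(A' → and B A') = { 'and' }
  PREDICT(A' → ε) = { $, ')' }
For B:
  PREDICT(B → n) = { 'n' }
  PREDICT(B → b) = { 'b' }
  PREDICT(B → '(' A ')') = { '(' }
A has a single production, so nothing to check there.

All predict sets are disjoint. The grammar IS LL(1).

Answer: Yes, the grammar is LL(1).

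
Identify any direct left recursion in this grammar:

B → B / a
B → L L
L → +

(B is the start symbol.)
Yes, B is left-recursive

Direct left recursion occurs when N → N α for some non-terminal N (the right-hand side begins with the left-hand side itself).

B → B / a: LEFT RECURSIVE (starts with B)
B → L L: starts with L
L → +: starts with '+'

The grammar has direct left recursion on: B.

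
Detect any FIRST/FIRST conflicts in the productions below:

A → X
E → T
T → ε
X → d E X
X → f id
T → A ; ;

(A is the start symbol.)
FIRST sets of the non-terminals at (or reachable through a nullable prefix from) the front of some alternative:
  FIRST(A) = { 'd', 'f' }

Productions for T:
  T → ε: FIRST = { ε }
  T → A ; ;: FIRST = { 'd', 'f' }
Productions for X:
  X → d E X: FIRST = { 'd' }
  X → f id: FIRST = { 'f' }
A, E have only one production, so no FIRST/FIRST conflict is possible there.

All alternatives of each non-terminal have pairwise disjoint FIRST sets.

Answer: No FIRST/FIRST conflicts.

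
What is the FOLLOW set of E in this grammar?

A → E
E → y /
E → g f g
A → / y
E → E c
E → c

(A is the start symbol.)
In A → E: E is at the end, add FOLLOW(A)
In E → E c: E is followed by c, add FIRST(c) \ {ε} = { 'c' }

The FOLLOW sets referred to above (computed the same way, to a fixed point):
  FOLLOW(A) = { $ }

Taking the union: FOLLOW(E) = { $, 'c' }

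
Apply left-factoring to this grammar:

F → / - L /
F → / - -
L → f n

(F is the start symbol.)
F → / - F'
F' → L /
F' → -
L → f n

Left-factoring transforms A → αβ₁ | αβ₂ into A → αA' and A' → β₁ | β₂
(α is the longest common prefix among the alternatives). Repeat until
no nonterminal has two alternatives with a common prefix.

Round 1: F has alternatives sharing prefix '/ -'. Introduce F': F → / - F'
  Add: F' → L /
  Add: F' → -

No remaining common prefixes — done.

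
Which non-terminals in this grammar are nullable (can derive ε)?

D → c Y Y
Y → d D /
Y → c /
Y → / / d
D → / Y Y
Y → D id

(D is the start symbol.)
None

A non-terminal is nullable if it can derive ε (the empty string): either it has an ε-production, or it has a production whose right-hand side consists entirely of nullable non-terminals.

There are no ε-productions, so no non-terminal can derive ε.
No non-terminals are nullable.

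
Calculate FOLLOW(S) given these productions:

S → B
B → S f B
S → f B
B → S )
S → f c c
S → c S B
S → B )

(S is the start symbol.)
To compute FOLLOW(S), find every occurrence of S on a right-hand side N → α S β: add FIRST(β) \ {ε}, and if β is empty or nullable also add FOLLOW(N). Iterate to a fixed point.

S is the start symbol, so $ ∈ FOLLOW(S).
In B → S f B: S is followed by f B, add FIRST(f B) \ {ε} = { 'f' }
In B → S ): S is followed by ')', add FIRST(')') \ {ε} = { ')' }
In S → c S B: S is followed by B, add FIRST(B) \ {ε} = { 'c', 'f' }

Taking the union: FOLLOW(S) = { $, ')', 'c', 'f' }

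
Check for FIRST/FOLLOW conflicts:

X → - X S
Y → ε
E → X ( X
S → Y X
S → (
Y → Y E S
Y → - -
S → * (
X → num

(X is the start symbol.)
A FIRST/FOLLOW conflict occurs when a non-terminal N has a nullable alternative N → β (β ⇒* ε) and another alternative N → α with FIRST(α) ∩ FOLLOW(N) ≠ ∅: on such a lookahead the parser cannot decide between expanding α and letting N vanish via β.

Nullable non-terminals: Y.
FIRST sets used below: FIRST(Y) = { '-', 'num', ε }, FIRST(E) = { '-', 'num' }

Y: nullable alternative(s) Y → ε; FOLLOW(Y) = { '-', 'num' }
  Y → ε: FIRST \ {ε} = { } — this is the only nullable alternative, skip
  Y → Y E S: FIRST \ {ε} = { '-', 'num' } — overlaps FOLLOW(Y) on { '-', 'num' }: CONFLICT
  Y → - -: FIRST \ {ε} = { '-' } — overlaps FOLLOW(Y) on { '-' }: CONFLICT

E, S, X have no nullable alternative, so no FIRST/FOLLOW check is needed there.

So the grammar has 2 FIRST/FOLLOW conflicts (marked CONFLICT above).

Answer: Yes. Y → Y E S with FOLLOW(Y) on { '-', 'num' }; Y → '-' '-' with FOLLOW(Y) on { '-' }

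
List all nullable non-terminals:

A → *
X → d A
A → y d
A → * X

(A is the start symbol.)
None

A non-terminal is nullable if it can derive ε (the empty string): either it has an ε-production, or it has a production whose right-hand side consists entirely of nullable non-terminals.

There are no ε-productions, so no non-terminal can derive ε.
No non-terminals are nullable.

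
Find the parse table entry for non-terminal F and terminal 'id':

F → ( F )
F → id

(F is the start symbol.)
To find M[F, 'id'], we find productions for F where 'id' is in the predict set (PREDICT(N → α) = (FIRST(α) \ {ε}) ∪ (FOLLOW(N) if α ⇒* ε)).

F → ( F ): PREDICT = { '(' }
F → id: PREDICT = { 'id' }
  'id' is in predict set, so this production goes in M[F, 'id']

M[F, 'id'] = F → id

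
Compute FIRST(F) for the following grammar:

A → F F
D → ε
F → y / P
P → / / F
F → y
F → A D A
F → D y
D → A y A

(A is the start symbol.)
To compute FIRST(F), examine every production with F on the left-hand side, reading each right-hand side left to right until a non-nullable symbol is reached.

FIRST sets of the other non-terminals involved (by the same procedure, iterated to a fixed point):
  FIRST(A) = { 'y' }
  FIRST(D) = { 'y', ε }

From F → y / P:
  - y is a terminal: add 'y' and stop
From F → y:
  - y is a terminal: add 'y' and stop
From F → A D A:
  - A is a non-terminal: add FIRST(A) \ {ε} = { 'y' }
    A is not nullable, so stop
From F → D y:
  - D is a non-terminal: add FIRST(D) \ {ε} = { 'y' }
    D is nullable, so continue to the next symbol
  - y is a terminal: add 'y' and stop

Collecting: FIRST(F) = { 'y' }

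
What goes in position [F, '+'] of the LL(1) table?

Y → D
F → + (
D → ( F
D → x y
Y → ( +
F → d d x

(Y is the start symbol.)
F → + (

To find M[F, '+'], we find productions for F where '+' is in the predict set (PREDICT(N → α) = (FIRST(α) \ {ε}) ∪ (FOLLOW(N) if α ⇒* ε)).

F → + (: PREDICT = { '+' }
  '+' is in predict set, so this production goes in M[F, '+']
F → d d x: PREDICT = { 'd' }

M[F, '+'] = F → + (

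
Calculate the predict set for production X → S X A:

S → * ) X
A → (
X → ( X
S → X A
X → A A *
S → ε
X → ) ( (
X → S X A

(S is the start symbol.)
PREDICT(X → S X A) = (FIRST(RHS) \ {ε}) ∪ (FOLLOW(X) if ε ∈ FIRST(RHS), i.e. RHS ⇒* ε)
FIRST(S) = { '(', ')', '*', ε }
FIRST(X) = { '(', ')', '*' }
FIRST(S X A) = { '(', ')', '*' }
ε ∉ FIRST(S X A), so FOLLOW(X) is not added.
PREDICT(X → S X A) = { '(', ')', '*' }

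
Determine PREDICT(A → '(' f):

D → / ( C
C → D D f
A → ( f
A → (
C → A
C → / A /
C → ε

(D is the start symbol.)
PREDICT(A → '(' f) = (FIRST(RHS) \ {ε}) ∪ (FOLLOW(A) if ε ∈ FIRST(RHS), i.e. RHS ⇒* ε)
FIRST('(' f) = { '(' }
ε ∉ FIRST('(' f), so FOLLOW(A) is not added.
PREDICT(A → '(' f) = { '(' }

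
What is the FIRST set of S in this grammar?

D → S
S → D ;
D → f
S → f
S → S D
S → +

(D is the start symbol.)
{ '+', 'f' }

To compute FIRST(S), examine every production with S on the left-hand side, reading each right-hand side left to right until a non-nullable symbol is reached.

FIRST sets of the other non-terminals involved (by the same procedure, iterated to a fixed point):
  FIRST(D) = { '+', 'f' }

From S → D ;:
  - D is a non-terminal: add FIRST(D) \ {ε} = { '+', 'f' }
    D is not nullable, so stop
From S → f:
  - f is a terminal: add 'f' and stop
From S → S D:
  - S is the symbol being defined: contributes nothing new
    S is not nullable, so stop
From S → +:
  - '+' is a terminal: add '+' and stop

Collecting: FIRST(S) = { '+', 'f' }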